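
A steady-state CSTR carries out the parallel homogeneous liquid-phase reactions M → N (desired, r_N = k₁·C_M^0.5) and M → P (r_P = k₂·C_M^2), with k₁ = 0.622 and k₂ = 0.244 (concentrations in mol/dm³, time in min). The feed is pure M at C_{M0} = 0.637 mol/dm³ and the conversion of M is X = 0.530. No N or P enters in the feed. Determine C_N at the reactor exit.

0.317 mol/dm³

Exit C_M = C_{M0}(1−X) = 0.637×0.470 = 0.2994 mol/dm³.
Rates in a CSTR are evaluated at the outlet concentration: r_N = 0.622×0.2994^0.5 = 0.3403, r_P = 0.244×0.2994^2 = 0.02187.
Fraction of consumed M going to N: r_N/(r_N+r_P) = 0.9396.
C_N = 0.9396·C_{M0}·X = 0.9396×0.637×0.530 = 0.317 mol/dm³.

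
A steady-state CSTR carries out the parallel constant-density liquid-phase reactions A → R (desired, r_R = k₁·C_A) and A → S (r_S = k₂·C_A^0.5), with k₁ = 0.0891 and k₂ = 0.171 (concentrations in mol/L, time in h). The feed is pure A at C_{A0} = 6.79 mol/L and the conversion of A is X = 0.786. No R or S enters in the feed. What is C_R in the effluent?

Exit C_A = C_{A0}(1−X) = 6.79×0.214 = 1.453 mol/L.
Rates in a CSTR are evaluated at the outlet concentration: r_R = 0.0891×1.453 = 0.1295, r_S = 0.171×1.453^0.5 = 0.2061.
Fraction of consumed A going to R: r_R/(r_R+r_S) = 0.3858.
C_R = 0.3858·C_{A0}·X = 0.3858×6.79×0.786 = 2.06 mol/L.

2.06 mol/L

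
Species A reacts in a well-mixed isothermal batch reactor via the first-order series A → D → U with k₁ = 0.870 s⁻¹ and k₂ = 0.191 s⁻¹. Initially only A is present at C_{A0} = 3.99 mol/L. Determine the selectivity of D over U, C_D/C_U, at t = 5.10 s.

0.902

For first-order series with pure A initially, C_D(t) = k₁C_{A0}/(k₂−k₁)·(e^(−k₁t) − e^(−k₂t)).
e^(−k₁t) = e^(−0.870×5.10) = e^(−4.437) = 0.01183; e^(−k₂t) = e^(−0.9741) = 0.3775.
C_D = 0.870×3.99/(0.191−0.870) × (0.01183−0.3775) = (-5.112)×(-0.3657) = 1.870 mol/L.
C_A = C_{A0}e^(−k₁t) = 0.04721 mol/L, so C_U = C_{A0}−C_A−C_D = 2.073 mol/L; C_D/C_U = 0.902.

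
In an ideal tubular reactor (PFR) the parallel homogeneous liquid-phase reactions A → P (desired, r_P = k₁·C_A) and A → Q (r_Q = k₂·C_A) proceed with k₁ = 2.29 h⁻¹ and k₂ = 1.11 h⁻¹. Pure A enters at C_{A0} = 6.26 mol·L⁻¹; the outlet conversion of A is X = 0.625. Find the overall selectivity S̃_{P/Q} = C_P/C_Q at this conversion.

2.06

C_A = C_{A0}(1−X) = 2.348 mol·L⁻¹.
Both paths are first order in A, so the instantaneous fraction to P is constant: dC_P/d(−C_A) = k₁/(k₁+k₂) = 0.6735.
C_P = 0.6735·(C_{A0}−C_A) = 0.6735×3.912 = 2.64 mol·L⁻¹.
C_Q = (C_{A0}−C_A)−C_P = 1.277 mol·L⁻¹; S̃_{P/Q} = 2.635/1.277 = 2.06.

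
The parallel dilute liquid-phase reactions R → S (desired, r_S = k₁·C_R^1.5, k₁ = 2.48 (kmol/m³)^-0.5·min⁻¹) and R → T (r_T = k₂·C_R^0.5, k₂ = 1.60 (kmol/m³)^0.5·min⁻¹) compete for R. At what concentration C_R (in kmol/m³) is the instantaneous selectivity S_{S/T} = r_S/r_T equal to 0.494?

0.319 kmol/m³

S_{S/T} = (k₁/k₂)·C_R ⇒ C_R = S·k₂/k₁.
= 0.494×1.60/2.48 = 0.319 kmol/m³.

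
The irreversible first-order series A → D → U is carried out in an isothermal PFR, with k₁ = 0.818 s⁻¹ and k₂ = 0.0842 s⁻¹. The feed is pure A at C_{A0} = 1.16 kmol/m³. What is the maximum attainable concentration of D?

For a first-order series the maximum intermediate yield is C_{D,max}/C_{A0} = (k₁/k₂)^[k₂/(k₂−k₁)].
= (0.818/0.0842)^(0.0842/(0.0842−0.818)) = (9.715)^(-0.1147) = 0.7704.
C_{D,max} = 0.7704×1.16 = 0.894 kmol/m³.

0.894 kmol/m³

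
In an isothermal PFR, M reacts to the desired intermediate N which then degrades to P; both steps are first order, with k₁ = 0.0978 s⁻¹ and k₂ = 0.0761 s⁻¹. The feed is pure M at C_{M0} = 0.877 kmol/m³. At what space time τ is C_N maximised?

11.6 s

Setting dC_N/dτ = 0 gives τ_opt = ln(k₂/k₁)/(k₂−k₁).
= ln(0.0761/0.0978)/(0.0761−0.0978) = ln(0.7781)/-0.02170 = -0.2509/-0.02170 = 11.6 s.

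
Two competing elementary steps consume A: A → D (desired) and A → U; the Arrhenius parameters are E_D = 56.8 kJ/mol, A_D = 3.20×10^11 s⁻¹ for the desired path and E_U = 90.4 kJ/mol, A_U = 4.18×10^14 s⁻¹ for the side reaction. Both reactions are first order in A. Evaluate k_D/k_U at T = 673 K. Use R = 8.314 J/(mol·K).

0.310

With equal orders, S_{D/U} = k_D/k_U = (A_D/A_U)·exp[(E_U−E_D)/(RT)].
(E_U−E_D)/(RT) = (90.4−56.8)×10³/(8.314×673) = 33600/5595 = 6.005.
k_D/k_U = (3.20×10^11/4.18×10^14)·exp(6.005) = 7.656×10^-4 × 405.5 = 0.310.
Since E_D < E_U, lowering the temperature improves selectivity toward D.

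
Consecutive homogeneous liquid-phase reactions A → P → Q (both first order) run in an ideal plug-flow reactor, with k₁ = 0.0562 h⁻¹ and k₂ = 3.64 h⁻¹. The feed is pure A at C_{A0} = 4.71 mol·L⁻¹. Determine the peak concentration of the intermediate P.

Evaluating C_P at τ_opt = ln(k₂/k₁)/(k₂−k₁) gives C_{P,max}/C_{A0} = (k₁/k₂)^[k₂/(k₂−k₁)].
= (0.0562/3.64)^(3.64/(3.64−0.0562)) = (0.01544)^(1.016) = 0.01446.
C_{P,max} = 0.01446×4.71 = 0.0681 mol·L⁻¹.

0.0681 mol·L⁻¹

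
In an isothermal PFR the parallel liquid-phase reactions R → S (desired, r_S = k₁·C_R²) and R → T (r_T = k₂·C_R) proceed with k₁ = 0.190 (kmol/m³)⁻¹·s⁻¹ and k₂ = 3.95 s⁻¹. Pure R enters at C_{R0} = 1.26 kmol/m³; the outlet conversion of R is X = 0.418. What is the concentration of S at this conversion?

C_R = C_{R0}(1−X) = 0.7333 kmol/m³.
Along a PFR/batch, dC_T/dC_R = −r_T/(r_S+r_T) = −k₂/(k₂+k₁·C_R).
Integrating from C_{R0} to C_R: C_T = (3.95/0.190)·ln[(3.95+0.190·1.26)/(3.95+0.190·0.733)] = 20.79·ln(4.189/4.089) = 0.5026 kmol/m³.
Then C_S = (C_{R0}−C_R) − C_T = 0.5267 − 0.5026 = 0.02407 kmol/m³.

0.0241 kmol/m³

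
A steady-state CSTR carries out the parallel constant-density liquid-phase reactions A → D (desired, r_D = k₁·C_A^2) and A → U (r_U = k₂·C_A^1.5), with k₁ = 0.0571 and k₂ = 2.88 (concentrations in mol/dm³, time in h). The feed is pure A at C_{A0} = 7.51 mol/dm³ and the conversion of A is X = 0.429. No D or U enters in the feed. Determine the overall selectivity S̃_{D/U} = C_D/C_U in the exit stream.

0.0411

Exit C_A = C_{A0}(1−X) = 7.51×0.571 = 4.288 mol/dm³.
In a CSTR the entire volume is at exit conditions, so r_D = 0.0571×4.288^2 = 1.050 and r_U = 2.88×4.288^1.5 = 25.57.
Overall selectivity = C_D/C_U = r_Dτ/(r_Uτ) = r_D/r_U = 0.0411.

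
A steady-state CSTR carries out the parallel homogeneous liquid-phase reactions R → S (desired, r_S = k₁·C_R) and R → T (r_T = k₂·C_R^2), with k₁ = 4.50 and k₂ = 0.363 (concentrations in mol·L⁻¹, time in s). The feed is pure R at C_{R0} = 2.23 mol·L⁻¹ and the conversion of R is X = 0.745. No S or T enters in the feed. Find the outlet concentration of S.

Exit C_R = C_{R0}(1−X) = 2.23×0.255 = 0.5686 mol·L⁻¹.
Rates in a CSTR are evaluated at the outlet concentration: r_S = 4.50×0.5686 = 2.559, r_T = 0.363×0.5686^2 = 0.1174.
Fraction of consumed R going to S: r_S/(r_S+r_T) = 0.9561.
C_S = 0.9561·C_{R0}·X = 0.9561×2.23×0.745 = 1.59 mol·L⁻¹.

1.59 mol·L⁻¹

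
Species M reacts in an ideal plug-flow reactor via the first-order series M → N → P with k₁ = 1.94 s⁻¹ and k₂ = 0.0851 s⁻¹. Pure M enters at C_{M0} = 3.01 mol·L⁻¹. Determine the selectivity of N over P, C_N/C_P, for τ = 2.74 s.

The intermediate concentration in a first-order A→B→C sequence is C_N = k₁C_{M0}(e^(−k₁τ) − e^(−k₂τ))/(k₂−k₁).
e^(−k₁τ) = e^(−1.94×2.74) = e^(−5.316) = 0.004914; e^(−k₂τ) = e^(−0.2332) = 0.7920.
C_N = 1.94×3.01/(0.0851−1.94) × (0.004914−0.7920) = (-3.148)×(-0.7871) = 2.478 mol·L⁻¹.
C_M = C_{M0}e^(−k₁τ) = 0.01479 mol·L⁻¹, so C_P = C_{M0}−C_M−C_N = 0.5173 mol·L⁻¹; C_N/C_P = 4.79.

4.79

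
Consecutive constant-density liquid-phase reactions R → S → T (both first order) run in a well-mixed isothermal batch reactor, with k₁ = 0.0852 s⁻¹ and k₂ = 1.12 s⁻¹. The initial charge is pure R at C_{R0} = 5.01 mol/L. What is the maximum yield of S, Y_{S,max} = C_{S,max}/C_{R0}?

0.0615

For a first-order series the maximum intermediate yield is C_{S,max}/C_{R0} = (k₁/k₂)^[k₂/(k₂−k₁)].
= (0.0852/1.12)^(1.12/(1.12−0.0852)) = (0.07607)^(1.082) = 0.06153.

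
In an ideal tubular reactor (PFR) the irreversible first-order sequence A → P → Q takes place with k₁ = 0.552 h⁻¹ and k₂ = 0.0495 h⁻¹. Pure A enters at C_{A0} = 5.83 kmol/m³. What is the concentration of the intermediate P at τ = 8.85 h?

The intermediate concentration in a first-order A→B→C sequence is C_P = k₁C_{A0}(e^(−k₁τ) − e^(−k₂τ))/(k₂−k₁).
e^(−k₁τ) = e^(−0.552×8.85) = e^(−4.885) = 0.007558; e^(−k₂τ) = e^(−0.4381) = 0.6453.
C_P = 0.552×5.83/(0.0495−0.552) × (0.007558−0.6453) = (-6.404)×(-0.6377) = 4.084 kmol/m³.

4.08 kmol/m³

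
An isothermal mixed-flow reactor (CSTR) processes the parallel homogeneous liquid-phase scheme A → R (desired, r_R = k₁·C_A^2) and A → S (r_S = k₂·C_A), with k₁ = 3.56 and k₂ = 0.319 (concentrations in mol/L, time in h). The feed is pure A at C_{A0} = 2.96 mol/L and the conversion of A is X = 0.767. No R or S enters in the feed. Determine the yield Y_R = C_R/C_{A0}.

Exit C_A = C_{A0}(1−X) = 2.96×0.233 = 0.6897 mol/L.
Rates in a CSTR are evaluated at the outlet concentration: r_R = 3.56×0.6897^2 = 1.693, r_S = 0.319×0.6897 = 0.2200.
Fraction of consumed A going to R: r_R/(r_R+r_S) = 0.8850.
C_R = 0.8850·C_{A0}·X = 0.8850×2.96×0.767 = 2.01 mol/L; Y_R = C_R/C_{A0} = 0.679.

0.679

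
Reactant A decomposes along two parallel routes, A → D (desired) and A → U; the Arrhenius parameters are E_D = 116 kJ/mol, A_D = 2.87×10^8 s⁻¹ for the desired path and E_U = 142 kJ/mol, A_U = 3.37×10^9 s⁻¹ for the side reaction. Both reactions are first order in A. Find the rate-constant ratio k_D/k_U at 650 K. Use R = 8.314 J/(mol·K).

With equal orders, S_{D/U} = k_D/k_U = (A_D/A_U)·exp[(E_U−E_D)/(RT)].
(E_U−E_D)/(RT) = (142−116)×10³/(8.314×650) = 26000/5404 = 4.811.
k_D/k_U = (2.87×10^8/3.37×10^9)·exp(4.811) = 0.08516 × 122.9 = 10.5.
Since E_D < E_U, lowering the temperature improves selectivity toward D.

10.5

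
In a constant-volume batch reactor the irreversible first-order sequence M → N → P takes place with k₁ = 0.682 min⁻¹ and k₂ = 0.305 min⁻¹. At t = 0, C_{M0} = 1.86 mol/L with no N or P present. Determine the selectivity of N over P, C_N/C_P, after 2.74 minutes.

1.48

Solving the coupled first-order balances gives C_N(t) = [k₁/(k₂−k₁)]·C_{M0}·(e^(−k₁t) − e^(−k₂t)).
e^(−k₁t) = e^(−0.682×2.74) = e^(−1.869) = 0.1543; e^(−k₂t) = e^(−0.8357) = 0.4336.
C_N = 0.682×1.86/(0.305−0.682) × (0.1543−0.4336) = (-3.365)×(-0.2792) = 0.9396 mol/L.
C_M = C_{M0}e^(−k₁t) = 0.2870 mol/L, so C_P = C_{M0}−C_M−C_N = 0.6334 mol/L; C_N/C_P = 1.48.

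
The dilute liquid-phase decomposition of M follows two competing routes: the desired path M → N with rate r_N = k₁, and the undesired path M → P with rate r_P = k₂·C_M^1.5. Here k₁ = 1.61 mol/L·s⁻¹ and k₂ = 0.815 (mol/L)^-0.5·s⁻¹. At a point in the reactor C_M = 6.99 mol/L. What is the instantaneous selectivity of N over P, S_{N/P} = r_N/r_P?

0.107

S_{N/P} = r_N/r_P = (k₁)/(k₂·C_M^1.5) = (k₁/k₂)·C_M^-1.5.
= (1.61) / (0.815×6.990^1.5) = 1.610/15.06 = 0.107.
The undesired path is higher order in M, so low C_M (CSTR or dilute feed) favours N.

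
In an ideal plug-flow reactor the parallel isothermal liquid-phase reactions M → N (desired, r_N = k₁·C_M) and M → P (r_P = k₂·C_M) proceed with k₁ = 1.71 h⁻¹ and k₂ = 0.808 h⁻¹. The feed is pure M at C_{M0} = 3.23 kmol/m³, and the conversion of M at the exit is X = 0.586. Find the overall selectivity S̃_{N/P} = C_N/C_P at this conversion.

C_M = C_{M0}(1−X) = 1.337 kmol/m³.
Both paths are first order in M, so the instantaneous fraction to N is constant: dC_N/d(−C_M) = k₁/(k₁+k₂) = 0.6791.
C_N = 0.6791·(C_{M0}−C_M) = 0.6791×1.893 = 1.29 kmol/m³.
C_P = (C_{M0}−C_M)−C_N = 0.6074 kmol/m³; S̃_{N/P} = 1.285/0.6074 = 2.12.

2.12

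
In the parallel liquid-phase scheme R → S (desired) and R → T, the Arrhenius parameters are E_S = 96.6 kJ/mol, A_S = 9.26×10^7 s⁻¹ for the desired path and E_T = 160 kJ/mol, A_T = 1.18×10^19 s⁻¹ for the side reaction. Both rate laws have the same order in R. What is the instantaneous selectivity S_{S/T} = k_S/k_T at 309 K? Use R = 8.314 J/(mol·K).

k_S/k_T = (A_S/A_T)·exp[−(E_S−E_T)/(RT)] = (A_S/A_T)·exp[(E_T−E_S)/(RT)].
(E_T−E_S)/(RT) = (160−96.6)×10³/(8.314×309) = 63400/2569 = 24.68.
k_S/k_T = (9.26×10^7/1.18×10^19)·exp(24.68) = 7.847×10^-12 × 5.221×10^10 = 0.410.
Since E_S < E_T, lowering the temperature improves selectivity toward S.

0.410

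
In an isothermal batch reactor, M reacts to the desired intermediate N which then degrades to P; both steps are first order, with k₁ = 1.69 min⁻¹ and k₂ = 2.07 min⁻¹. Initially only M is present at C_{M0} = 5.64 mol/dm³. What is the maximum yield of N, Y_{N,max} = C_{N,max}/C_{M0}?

0.331

For a first-order series the maximum intermediate yield is C_{N,max}/C_{M0} = (k₁/k₂)^[k₂/(k₂−k₁)].
= (1.69/2.07)^(2.07/(2.07−1.69)) = (0.8164)^(5.447) = 0.3313.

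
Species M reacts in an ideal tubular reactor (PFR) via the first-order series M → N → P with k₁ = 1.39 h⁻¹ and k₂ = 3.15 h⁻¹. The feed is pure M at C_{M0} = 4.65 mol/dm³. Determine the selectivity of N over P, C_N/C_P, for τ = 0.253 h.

2.06

The intermediate concentration in a first-order A→B→C sequence is C_N = k₁C_{M0}(e^(−k₁τ) − e^(−k₂τ))/(k₂−k₁).
e^(−k₁τ) = e^(−1.39×0.253) = e^(−0.3517) = 0.7035; e^(−k₂τ) = e^(−0.7969) = 0.4507.
C_N = 1.39×4.65/(3.15−1.39) × (0.7035−0.4507) = 3.672×0.2528 = 0.9284 mol/dm³.
C_M = C_{M0}e^(−k₁τ) = 3.271 mol/dm³, so C_P = C_{M0}−C_M−C_N = 0.4502 mol/dm³; C_N/C_P = 2.06.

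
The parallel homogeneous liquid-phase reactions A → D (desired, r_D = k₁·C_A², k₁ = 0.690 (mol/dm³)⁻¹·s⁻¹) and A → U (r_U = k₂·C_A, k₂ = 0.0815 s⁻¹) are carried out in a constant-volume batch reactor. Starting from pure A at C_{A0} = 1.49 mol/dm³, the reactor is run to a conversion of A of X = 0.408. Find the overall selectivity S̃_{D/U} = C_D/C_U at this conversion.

C_A = C_{A0}(1−X) = 0.8821 mol/dm³.
Along a PFR/batch, dC_U/dC_A = −r_U/(r_D+r_U) = −k₂/(k₂+k₁·C_A).
Integrating from C_{A0} to C_A: C_U = (0.0815/0.690)·ln[(0.0815+0.690·1.49)/(0.0815+0.690·0.882)] = 0.1181·ln(1.110/0.6901) = 0.05609 mol/dm³.
Then C_D = (C_{A0}−C_A) − C_U = 0.6079 − 0.05609 = 0.5518 mol/dm³.
S̃_{D/U} = C_D/C_U = 0.5518/0.05609 = 9.84.

9.84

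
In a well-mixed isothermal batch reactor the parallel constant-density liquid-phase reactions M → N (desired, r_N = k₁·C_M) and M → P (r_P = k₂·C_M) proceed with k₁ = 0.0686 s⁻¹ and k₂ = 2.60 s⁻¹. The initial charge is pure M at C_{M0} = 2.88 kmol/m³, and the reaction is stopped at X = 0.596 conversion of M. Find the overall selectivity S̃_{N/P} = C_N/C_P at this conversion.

C_M = C_{M0}(1−X) = 1.164 kmol/m³.
Both paths are first order in M, so the instantaneous fraction to N is constant: dC_N/d(−C_M) = k₁/(k₁+k₂) = 0.02571.
C_N = 0.02571·(C_{M0}−C_M) = 0.02571×1.716 = 0.0441 kmol/m³.
C_P = (C_{M0}−C_M)−C_N = 1.672 kmol/m³; S̃_{N/P} = 0.04412/1.672 = 0.0264.

0.0264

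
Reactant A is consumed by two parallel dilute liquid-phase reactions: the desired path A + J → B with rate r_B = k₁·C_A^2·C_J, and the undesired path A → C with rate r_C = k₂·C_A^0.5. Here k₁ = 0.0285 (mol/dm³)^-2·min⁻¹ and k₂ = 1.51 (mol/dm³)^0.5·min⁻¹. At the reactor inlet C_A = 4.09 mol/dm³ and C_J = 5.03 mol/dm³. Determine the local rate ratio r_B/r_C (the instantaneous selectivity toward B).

S_{B/C} = r_B/r_C = (k₁·C_A^2·C_J)/(k₂·C_A^0.5) = (k₁/k₂)·C_A^1.5·C_J.
= (0.0285×4.090^2×5.030) / (1.51×4.090^0.5) = 2.398/3.054 = 0.785.

0.785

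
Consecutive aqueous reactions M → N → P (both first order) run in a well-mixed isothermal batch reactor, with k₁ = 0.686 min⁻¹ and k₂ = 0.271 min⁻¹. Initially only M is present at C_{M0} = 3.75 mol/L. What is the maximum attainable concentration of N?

2.04 mol/L

For a first-order series the maximum intermediate yield is C_{N,max}/C_{M0} = (k₁/k₂)^[k₂/(k₂−k₁)].
= (0.686/0.271)^(0.271/(0.271−0.686)) = (2.531)^(-0.6530) = 0.5453.
C_{N,max} = 0.5453×3.75 = 2.04 mol/L.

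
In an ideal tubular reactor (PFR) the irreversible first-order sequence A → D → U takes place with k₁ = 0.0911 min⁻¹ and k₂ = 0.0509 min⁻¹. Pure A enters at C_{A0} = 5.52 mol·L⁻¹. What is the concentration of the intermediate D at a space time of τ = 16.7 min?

For first-order series with pure A initially, C_D(τ) = k₁C_{A0}/(k₂−k₁)·(e^(−k₁τ) − e^(−k₂τ)).
e^(−k₁τ) = e^(−0.0911×16.7) = e^(−1.521) = 0.2184; e^(−k₂τ) = e^(−0.8500) = 0.4274.
C_D = 0.0911×5.52/(0.0509−0.0911) × (0.2184−0.4274) = (-12.51)×(-0.2090) = 2.614 mol·L⁻¹.

2.61 mol·L⁻¹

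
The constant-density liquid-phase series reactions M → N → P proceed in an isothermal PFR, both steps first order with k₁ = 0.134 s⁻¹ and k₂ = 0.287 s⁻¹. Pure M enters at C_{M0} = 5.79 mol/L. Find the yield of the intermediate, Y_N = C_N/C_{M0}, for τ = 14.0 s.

0.118

For first-order series with pure M initially, C_N(τ) = k₁C_{M0}/(k₂−k₁)·(e^(−k₁τ) − e^(−k₂τ)).
e^(−k₁τ) = e^(−0.134×14.0) = e^(−1.876) = 0.1532; e^(−k₂τ) = e^(−4.018) = 0.01799.
C_N = 0.134×5.79/(0.287−0.134) × (0.1532−0.01799) = 5.071×0.1352 = 0.6857 mol/L.
Y_N = C_N/C_{M0} = 0.6857/5.79 = 0.118.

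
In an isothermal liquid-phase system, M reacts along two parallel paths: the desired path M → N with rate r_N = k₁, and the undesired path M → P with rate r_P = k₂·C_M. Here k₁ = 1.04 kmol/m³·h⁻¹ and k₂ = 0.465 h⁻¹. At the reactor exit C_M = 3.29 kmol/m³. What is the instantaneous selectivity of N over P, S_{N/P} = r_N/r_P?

S_{N/P} = r_N/r_P = (k₁)/(k₂·C_M) = (k₁/k₂)·C_M⁻¹.
= (1.04) / (0.465×3.290) = 1.040/1.530 = 0.680.
The undesired path is higher order in M, so low C_M (CSTR or dilute feed) favours N.

0.680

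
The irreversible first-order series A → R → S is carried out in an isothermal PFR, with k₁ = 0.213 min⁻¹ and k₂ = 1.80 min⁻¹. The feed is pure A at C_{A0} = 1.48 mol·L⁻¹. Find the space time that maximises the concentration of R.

1.34 min

Setting dC_R/dτ = 0 gives τ_opt = ln(k₂/k₁)/(k₂−k₁).
= ln(1.80/0.213)/(1.80−0.213) = ln(8.451)/1.587 = 2.134/1.587 = 1.34 min.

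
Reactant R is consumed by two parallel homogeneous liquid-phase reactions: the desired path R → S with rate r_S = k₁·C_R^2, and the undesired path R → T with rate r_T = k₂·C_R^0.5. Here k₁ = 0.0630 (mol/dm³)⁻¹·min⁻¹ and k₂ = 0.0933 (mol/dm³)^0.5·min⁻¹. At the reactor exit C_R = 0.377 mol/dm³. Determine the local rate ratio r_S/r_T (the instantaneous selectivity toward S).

0.156

S_{S/T} = r_S/r_T = (k₁·C_R^2)/(k₂·C_R^0.5) = (k₁/k₂)·C_R^1.5.
= (0.0630×0.3770^2) / (0.0933×0.3770^0.5) = 0.008954/0.05729 = 0.156.
Since the desired path is higher order in R, keeping C_R high (PFR or concentrated feed) favours S.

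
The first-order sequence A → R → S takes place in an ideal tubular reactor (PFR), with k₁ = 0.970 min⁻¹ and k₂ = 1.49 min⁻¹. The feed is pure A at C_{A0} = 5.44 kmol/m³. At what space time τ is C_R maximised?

Setting dC_R/dτ = 0 gives τ_opt = ln(k₂/k₁)/(k₂−k₁).
= ln(1.49/0.970)/(1.49−0.970) = ln(1.536)/0.5200 = 0.4292/0.5200 = 0.825 min.

0.825 min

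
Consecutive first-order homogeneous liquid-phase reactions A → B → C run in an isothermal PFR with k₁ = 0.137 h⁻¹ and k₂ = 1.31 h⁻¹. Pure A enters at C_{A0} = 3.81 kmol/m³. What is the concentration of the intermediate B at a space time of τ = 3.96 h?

The intermediate concentration in a first-order A→B→C sequence is C_B = k₁C_{A0}(e^(−k₁τ) − e^(−k₂τ))/(k₂−k₁).
e^(−k₁τ) = e^(−0.137×3.96) = e^(−0.5425) = 0.5813; e^(−k₂τ) = e^(−5.188) = 0.005585.
C_B = 0.137×3.81/(1.31−0.137) × (0.5813−0.005585) = 0.4450×0.5757 = 0.2562 kmol/m³.

0.256 kmol/m³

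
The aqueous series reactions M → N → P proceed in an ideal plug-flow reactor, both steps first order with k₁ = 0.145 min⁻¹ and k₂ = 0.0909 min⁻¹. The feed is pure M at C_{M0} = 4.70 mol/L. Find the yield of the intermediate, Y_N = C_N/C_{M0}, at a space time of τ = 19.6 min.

0.295

Solving the coupled first-order balances gives C_N(τ) = [k₁/(k₂−k₁)]·C_{M0}·(e^(−k₁τ) − e^(−k₂τ)).
e^(−k₁τ) = e^(−0.145×19.6) = e^(−2.842) = 0.05831; e^(−k₂τ) = e^(−1.782) = 0.1684.
C_N = 0.145×4.70/(0.0909−0.145) × (0.05831−0.1684) = (-12.60)×(-0.1101) = 1.386 mol/L.
Y_N = C_N/C_{M0} = 1.386/4.70 = 0.295.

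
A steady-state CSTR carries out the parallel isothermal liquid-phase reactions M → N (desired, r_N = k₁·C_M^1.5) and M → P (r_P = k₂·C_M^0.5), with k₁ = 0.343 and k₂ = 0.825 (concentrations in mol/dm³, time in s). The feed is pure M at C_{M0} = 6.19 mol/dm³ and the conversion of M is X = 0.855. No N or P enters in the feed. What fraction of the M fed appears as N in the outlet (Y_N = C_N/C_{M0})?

Exit C_M = C_{M0}(1−X) = 6.19×0.145 = 0.8976 mol/dm³.
In a CSTR the entire volume is at exit conditions, so r_N = 0.343×0.8976^1.5 = 0.2917 and r_P = 0.825×0.8976^0.5 = 0.7816.
Fraction of consumed M going to N: r_N/(r_N+r_P) = 0.2718.
C_N = 0.2718·C_{M0}·X = 0.2718×6.19×0.855 = 1.44 mol/dm³; Y_N = C_N/C_{M0} = 0.232.

0.232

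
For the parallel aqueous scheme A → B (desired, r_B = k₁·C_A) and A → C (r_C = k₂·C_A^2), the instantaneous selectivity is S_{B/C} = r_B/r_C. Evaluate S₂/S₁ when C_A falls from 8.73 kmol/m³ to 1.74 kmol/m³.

5.02

S_{B/C} = (k₁/k₂)·C_A⁻¹, so S₂/S₁ = (C_{A,2}/C_{A,1})⁻¹.
= 8.73/1.74 = 5.02.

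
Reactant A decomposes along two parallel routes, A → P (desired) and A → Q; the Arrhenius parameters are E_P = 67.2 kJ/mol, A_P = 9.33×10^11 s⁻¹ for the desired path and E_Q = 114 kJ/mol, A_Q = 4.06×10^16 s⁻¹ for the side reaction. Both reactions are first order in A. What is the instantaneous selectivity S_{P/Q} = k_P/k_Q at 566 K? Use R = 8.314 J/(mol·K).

Since both paths have the same order in A, the concentration cancels and S_{P/Q} = k_P/k_Q = (A_P/A_Q)·exp[(E_Q−E_P)/(RT)].
(E_Q−E_P)/(RT) = (114−67.2)×10³/(8.314×566) = 46800/4706 = 9.945.
k_P/k_Q = (9.33×10^11/4.06×10^16)·exp(9.945) = 2.298×10^-5 × 20855 = 0.479.
Since E_P < E_Q, lowering the temperature improves selectivity toward P.

0.479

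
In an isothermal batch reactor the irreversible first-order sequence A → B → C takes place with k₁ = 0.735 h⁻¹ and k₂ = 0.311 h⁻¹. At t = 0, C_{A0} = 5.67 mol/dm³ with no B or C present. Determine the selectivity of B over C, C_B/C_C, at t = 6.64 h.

Solving the coupled first-order balances gives C_B(t) = [k₁/(k₂−k₁)]·C_{A0}·(e^(−k₁t) − e^(−k₂t)).
e^(−k₁t) = e^(−0.735×6.64) = e^(−4.880) = 0.007594; e^(−k₂t) = e^(−2.065) = 0.1268.
C_B = 0.735×5.67/(0.311−0.735) × (0.007594−0.1268) = (-9.829)×(-0.1192) = 1.172 mol/dm³.
C_A = C_{A0}e^(−k₁t) = 0.04306 mol/dm³, so C_C = C_{A0}−C_A−C_B = 4.455 mol/dm³; C_B/C_C = 0.263.

0.263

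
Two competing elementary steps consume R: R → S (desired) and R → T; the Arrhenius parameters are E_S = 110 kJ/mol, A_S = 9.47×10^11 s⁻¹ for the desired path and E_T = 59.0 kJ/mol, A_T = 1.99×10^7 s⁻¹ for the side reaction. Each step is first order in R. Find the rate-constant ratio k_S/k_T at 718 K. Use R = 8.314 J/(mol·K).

9.27

Since both paths have the same order in R, the concentration cancels and S_{S/T} = k_S/k_T = (A_S/A_T)·exp[(E_T−E_S)/(RT)].
(E_T−E_S)/(RT) = (59.0−110)×10³/(8.314×718) = -51000/5969 = -8.543.
k_S/k_T = (9.47×10^11/1.99×10^7)·exp(-8.543) = 47588 × 1.948×10^-4 = 9.27.
Since E_S > E_T, raising the temperature improves selectivity toward S.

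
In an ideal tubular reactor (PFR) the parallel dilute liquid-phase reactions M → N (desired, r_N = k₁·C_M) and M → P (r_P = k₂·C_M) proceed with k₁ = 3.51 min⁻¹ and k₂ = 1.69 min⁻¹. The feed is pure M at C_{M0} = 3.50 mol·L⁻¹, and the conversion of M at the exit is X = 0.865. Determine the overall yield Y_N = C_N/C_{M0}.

0.584

C_M = C_{M0}(1−X) = 0.4725 mol·L⁻¹.
Both paths are first order in M, so the instantaneous fraction to N is constant: dC_N/d(−C_M) = k₁/(k₁+k₂) = 0.6750.
C_N = 0.6750·(C_{M0}−C_M) = 0.6750×3.027 = 2.04 mol·L⁻¹.
Y_N = C_N/C_{M0} = 2.044/3.50 = 0.584.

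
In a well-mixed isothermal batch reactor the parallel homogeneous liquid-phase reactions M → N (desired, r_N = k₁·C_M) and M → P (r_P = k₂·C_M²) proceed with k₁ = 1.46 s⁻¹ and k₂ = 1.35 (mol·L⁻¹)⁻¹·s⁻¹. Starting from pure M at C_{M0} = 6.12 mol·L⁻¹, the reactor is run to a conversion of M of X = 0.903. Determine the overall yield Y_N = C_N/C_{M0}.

0.258

C_M = C_{M0}(1−X) = 0.5936 mol·L⁻¹.
Along a PFR/batch, dC_N/dC_M = −r_N/(r_N+r_P) = −k₁/(k₁+k₂·C_M).
Integrating from C_{M0} to C_M: C_N = (1.46/1.35)·ln[(1.46+1.35·6.12)/(1.46+1.35·0.594)] = 1.081·ln(9.722/2.261) = 1.577 mol·L⁻¹.
Y_N = C_N/C_{M0} = 1.577/6.12 = 0.258.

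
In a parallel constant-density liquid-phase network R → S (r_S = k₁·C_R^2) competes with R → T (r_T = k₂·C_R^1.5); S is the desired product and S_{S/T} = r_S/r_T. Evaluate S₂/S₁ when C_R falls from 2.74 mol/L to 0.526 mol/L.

0.438

S_{S/T} = (k₁/k₂)·C_R^0.5, so S₂/S₁ = (C_{R,2}/C_{R,1})^0.5.
= (0.526/2.74)^0.5 = (0.1920)^0.5 = 0.438.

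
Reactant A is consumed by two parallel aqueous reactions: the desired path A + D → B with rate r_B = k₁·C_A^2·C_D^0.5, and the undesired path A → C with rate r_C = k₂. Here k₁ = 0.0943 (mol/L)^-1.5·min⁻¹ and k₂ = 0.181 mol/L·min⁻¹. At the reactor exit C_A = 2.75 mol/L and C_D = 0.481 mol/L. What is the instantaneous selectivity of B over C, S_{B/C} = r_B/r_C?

S_{B/C} = r_B/r_C = (k₁·C_A^2·C_D^0.5)/(k₂) = (k₁/k₂)·C_A^2·C_D^0.5.
= (0.0943×2.750^2×0.4810^0.5) / (0.181) = 0.4946/0.1810 = 2.73.
Since the desired path is higher order in A, keeping C_A high (PFR or concentrated feed) favours B.

2.73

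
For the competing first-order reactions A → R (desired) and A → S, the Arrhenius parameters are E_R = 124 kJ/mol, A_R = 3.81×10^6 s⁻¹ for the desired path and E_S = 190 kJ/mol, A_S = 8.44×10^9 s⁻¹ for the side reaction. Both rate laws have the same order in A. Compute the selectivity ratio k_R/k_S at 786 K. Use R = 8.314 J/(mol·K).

k_R/k_S = (A_R/A_S)·exp[−(E_R−E_S)/(RT)] = (A_R/A_S)·exp[(E_S−E_R)/(RT)].
(E_S−E_R)/(RT) = (190−124)×10³/(8.314×786) = 66000/6535 = 10.10.
k_R/k_S = (3.81×10^6/8.44×10^9)·exp(10.10) = 4.514×10^-4 × 24337 = 11.0.
Since E_R < E_S, lowering the temperature improves selectivity toward R.

11.0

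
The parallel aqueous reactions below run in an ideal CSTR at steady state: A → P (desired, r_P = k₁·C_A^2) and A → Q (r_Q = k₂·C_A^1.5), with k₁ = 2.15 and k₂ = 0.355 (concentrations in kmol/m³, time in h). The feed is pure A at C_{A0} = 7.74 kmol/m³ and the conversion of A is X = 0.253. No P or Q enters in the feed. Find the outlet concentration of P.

1.83 kmol/m³

Exit C_A = C_{A0}(1−X) = 7.74×0.747 = 5.782 kmol/m³.
Rates in a CSTR are evaluated at the outlet concentration: r_P = 2.15×5.782^2 = 71.87, r_Q = 0.355×5.782^1.5 = 4.935.
Fraction of consumed A going to P: r_P/(r_P+r_Q) = 0.9357.
C_P = 0.9357·C_{A0}·X = 0.9357×7.74×0.253 = 1.83 kmol/m³.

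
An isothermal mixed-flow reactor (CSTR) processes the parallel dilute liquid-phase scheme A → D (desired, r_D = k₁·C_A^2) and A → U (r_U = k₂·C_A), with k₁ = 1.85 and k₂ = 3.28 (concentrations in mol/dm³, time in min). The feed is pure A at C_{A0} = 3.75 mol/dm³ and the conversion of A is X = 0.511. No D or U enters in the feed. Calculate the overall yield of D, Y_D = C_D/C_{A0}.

0.260

Exit C_A = C_{A0}(1−X) = 3.75×0.489 = 1.834 mol/dm³.
Rates in a CSTR are evaluated at the outlet concentration: r_D = 1.85×1.834^2 = 6.221, r_U = 3.28×1.834 = 6.015.
Fraction of consumed A going to D: r_D/(r_D+r_U) = 0.5084.
C_D = 0.5084·C_{A0}·X = 0.5084×3.75×0.511 = 0.974 mol/dm³; Y_D = C_D/C_{A0} = 0.260.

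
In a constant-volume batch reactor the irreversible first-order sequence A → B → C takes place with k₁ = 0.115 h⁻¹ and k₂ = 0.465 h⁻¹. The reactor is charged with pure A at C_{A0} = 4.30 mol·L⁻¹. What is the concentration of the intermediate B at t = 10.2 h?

0.425 mol·L⁻¹

Solving the coupled first-order balances gives C_B(t) = [k₁/(k₂−k₁)]·C_{A0}·(e^(−k₁t) − e^(−k₂t)).
e^(−k₁t) = e^(−0.115×10.2) = e^(−1.173) = 0.3094; e^(−k₂t) = e^(−4.743) = 0.008712.
C_B = 0.115×4.30/(0.465−0.115) × (0.3094−0.008712) = 1.413×0.3007 = 0.4249 mol·L⁻¹.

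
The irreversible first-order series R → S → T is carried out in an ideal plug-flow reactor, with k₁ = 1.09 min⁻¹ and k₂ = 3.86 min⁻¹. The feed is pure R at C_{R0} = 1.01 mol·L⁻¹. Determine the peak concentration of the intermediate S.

0.173 mol·L⁻¹

Evaluating C_S at τ_opt = ln(k₂/k₁)/(k₂−k₁) gives C_{S,max}/C_{R0} = (k₁/k₂)^[k₂/(k₂−k₁)].
= (1.09/3.86)^(3.86/(3.86−1.09)) = (0.2824)^(1.394) = 0.1717.
C_{S,max} = 0.1717×1.01 = 0.173 mol·L⁻¹.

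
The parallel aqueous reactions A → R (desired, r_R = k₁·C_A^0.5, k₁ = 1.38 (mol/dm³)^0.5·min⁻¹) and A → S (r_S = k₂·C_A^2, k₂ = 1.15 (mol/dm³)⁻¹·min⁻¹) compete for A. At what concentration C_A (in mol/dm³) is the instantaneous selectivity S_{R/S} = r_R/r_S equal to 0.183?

S_{R/S} = (k₁/k₂)·C_A^-1.5 ⇒ C_A = (S·k₂/k₁)^(1/(-1.5)).
= (0.183×1.15/1.38)^(-0.6667) = (0.1525)^(-0.6667) = 3.50 mol/dm³.

3.50 mol/dm³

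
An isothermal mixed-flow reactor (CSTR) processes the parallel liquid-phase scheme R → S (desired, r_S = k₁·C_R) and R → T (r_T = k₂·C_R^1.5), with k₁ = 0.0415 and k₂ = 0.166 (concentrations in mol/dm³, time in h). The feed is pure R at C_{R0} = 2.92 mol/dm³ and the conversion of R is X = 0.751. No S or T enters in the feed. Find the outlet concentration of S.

0.497 mol/dm³

Exit C_R = C_{R0}(1−X) = 2.92×0.249 = 0.7271 mol/dm³.
Rates in a CSTR are evaluated at the outlet concentration: r_S = 0.0415×0.7271 = 0.03017, r_T = 0.166×0.7271^1.5 = 0.1029.
Fraction of consumed R going to S: r_S/(r_S+r_T) = 0.2267.
C_S = 0.2267·C_{R0}·X = 0.2267×2.92×0.751 = 0.497 mol/dm³.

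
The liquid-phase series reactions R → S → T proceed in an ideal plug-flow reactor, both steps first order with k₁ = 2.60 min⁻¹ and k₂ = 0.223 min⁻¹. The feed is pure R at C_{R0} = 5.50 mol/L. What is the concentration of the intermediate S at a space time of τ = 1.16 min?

The intermediate concentration in a first-order A→B→C sequence is C_S = k₁C_{R0}(e^(−k₁τ) − e^(−k₂τ))/(k₂−k₁).
e^(−k₁τ) = e^(−2.60×1.16) = e^(−3.016) = 0.04900; e^(−k₂τ) = e^(−0.2587) = 0.7721.
C_S = 2.60×5.50/(0.223−2.60) × (0.04900−0.7721) = (-6.016)×(-0.7231) = 4.350 mol/L.

4.35 mol/L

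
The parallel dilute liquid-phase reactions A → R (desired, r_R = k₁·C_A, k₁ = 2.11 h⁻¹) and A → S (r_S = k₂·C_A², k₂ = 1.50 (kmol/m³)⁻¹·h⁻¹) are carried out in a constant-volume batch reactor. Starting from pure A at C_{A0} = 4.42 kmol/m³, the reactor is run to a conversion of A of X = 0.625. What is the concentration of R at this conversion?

0.904 kmol/m³

C_A = C_{A0}(1−X) = 1.657 kmol/m³.
Along a PFR/batch, dC_R/dC_A = −r_R/(r_R+r_S) = −k₁/(k₁+k₂·C_A).
Integrating from C_{A0} to C_A: C_R = (2.11/1.50)·ln[(2.11+1.50·4.42)/(2.11+1.50·1.66)] = 1.407·ln(8.740/4.596) = 0.9040 kmol/m³.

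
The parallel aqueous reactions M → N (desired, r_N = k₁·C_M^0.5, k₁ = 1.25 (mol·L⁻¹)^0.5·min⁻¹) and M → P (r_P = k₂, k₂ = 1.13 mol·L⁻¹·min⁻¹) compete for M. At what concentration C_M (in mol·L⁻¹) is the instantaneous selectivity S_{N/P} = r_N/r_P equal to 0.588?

S_{N/P} = (k₁/k₂)·C_M^0.5 ⇒ C_M = (S·k₂/k₁)^(2).
= (0.588×1.13/1.25)^(2) = (0.5316)^(2) = 0.283 mol·L⁻¹.

0.283 mol·L⁻¹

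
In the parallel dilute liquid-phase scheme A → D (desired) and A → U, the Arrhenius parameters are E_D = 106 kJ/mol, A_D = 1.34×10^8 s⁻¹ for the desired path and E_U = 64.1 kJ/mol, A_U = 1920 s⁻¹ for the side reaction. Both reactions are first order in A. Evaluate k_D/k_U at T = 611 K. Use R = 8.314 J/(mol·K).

k_D/k_U = (A_D/A_U)·exp[−(E_D−E_U)/(RT)] = (A_D/A_U)·exp[(E_U−E_D)/(RT)].
(E_U−E_D)/(RT) = (64.1−106)×10³/(8.314×611) = -41900/5080 = -8.248.
k_D/k_U = (1.34×10^8/1920)·exp(-8.248) = 69792 × 2.617×10^-4 = 18.3.
Since E_D > E_U, raising the temperature improves selectivity toward D.

18.3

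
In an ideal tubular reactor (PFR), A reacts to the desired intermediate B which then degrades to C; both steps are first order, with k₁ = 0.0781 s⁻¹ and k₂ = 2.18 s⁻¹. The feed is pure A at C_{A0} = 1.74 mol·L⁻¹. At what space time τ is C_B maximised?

1.58 s

Setting dC_B/dτ = 0 gives τ_opt = ln(k₂/k₁)/(k₂−k₁).
= ln(2.18/0.0781)/(2.18−0.0781) = ln(27.91)/2.102 = 3.329/2.102 = 1.58 s.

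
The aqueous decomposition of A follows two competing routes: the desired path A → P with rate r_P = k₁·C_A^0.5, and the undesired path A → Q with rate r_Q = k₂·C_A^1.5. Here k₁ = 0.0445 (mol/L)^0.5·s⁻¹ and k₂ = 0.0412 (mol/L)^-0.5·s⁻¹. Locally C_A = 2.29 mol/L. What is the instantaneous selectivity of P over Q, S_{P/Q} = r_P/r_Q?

S_{P/Q} = r_P/r_Q = (k₁·C_A^0.5)/(k₂·C_A^1.5) = (k₁/k₂)·C_A⁻¹.
= (0.0445×2.290^0.5) / (0.0412×2.290^1.5) = 0.06734/0.1428 = 0.472.

0.472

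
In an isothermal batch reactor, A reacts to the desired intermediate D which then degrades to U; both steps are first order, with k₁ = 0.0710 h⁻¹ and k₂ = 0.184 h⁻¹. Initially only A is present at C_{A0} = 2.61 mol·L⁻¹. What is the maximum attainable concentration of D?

0.554 mol·L⁻¹

For a first-order series the maximum intermediate yield is C_{D,max}/C_{A0} = (k₁/k₂)^[k₂/(k₂−k₁)].
= (0.0710/0.184)^(0.184/(0.184−0.0710)) = (0.3859)^(1.628) = 0.2121.
C_{D,max} = 0.2121×2.61 = 0.554 mol·L⁻¹.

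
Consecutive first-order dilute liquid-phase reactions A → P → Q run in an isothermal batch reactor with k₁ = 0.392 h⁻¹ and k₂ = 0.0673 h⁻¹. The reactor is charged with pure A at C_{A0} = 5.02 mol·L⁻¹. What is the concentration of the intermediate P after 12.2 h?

2.62 mol·L⁻¹

The intermediate concentration in a first-order A→B→C sequence is C_P = k₁C_{A0}(e^(−k₁t) − e^(−k₂t))/(k₂−k₁).
e^(−k₁t) = e^(−0.392×12.2) = e^(−4.782) = 0.008376; e^(−k₂t) = e^(−0.8211) = 0.4400.
C_P = 0.392×5.02/(0.0673−0.392) × (0.008376−0.4400) = (-6.060)×(-0.4316) = 2.616 mol·L⁻¹.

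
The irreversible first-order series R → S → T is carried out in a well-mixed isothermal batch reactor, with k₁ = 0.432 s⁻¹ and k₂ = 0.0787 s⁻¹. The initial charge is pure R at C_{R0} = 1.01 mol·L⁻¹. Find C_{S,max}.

At the optimum, C_{S,max}/C_{R0} = (k₁/k₂)^[k₂/(k₂−k₁)].
= (0.432/0.0787)^(0.0787/(0.0787−0.432)) = (5.489)^(-0.2228) = 0.6843.
C_{S,max} = 0.6843×1.01 = 0.691 mol·L⁻¹.

0.691 mol·L⁻¹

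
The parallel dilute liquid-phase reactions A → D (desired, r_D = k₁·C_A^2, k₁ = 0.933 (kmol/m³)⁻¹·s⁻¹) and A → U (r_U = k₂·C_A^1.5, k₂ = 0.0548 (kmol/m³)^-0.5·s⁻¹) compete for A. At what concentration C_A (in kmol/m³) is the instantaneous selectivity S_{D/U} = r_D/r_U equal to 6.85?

S_{D/U} = (k₁/k₂)·C_A^0.5 ⇒ C_A = (S·k₂/k₁)^(2).
= (6.85×0.0548/0.933)^(2) = (0.4023)^(2) = 0.162 kmol/m³.

0.162 kmol/m³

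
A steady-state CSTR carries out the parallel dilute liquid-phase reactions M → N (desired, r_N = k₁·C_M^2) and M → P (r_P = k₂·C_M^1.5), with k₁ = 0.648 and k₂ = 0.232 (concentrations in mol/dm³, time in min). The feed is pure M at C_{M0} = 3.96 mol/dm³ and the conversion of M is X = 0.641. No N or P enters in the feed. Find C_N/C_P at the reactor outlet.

Exit C_M = C_{M0}(1−X) = 3.96×0.359 = 1.422 mol/dm³.
In a CSTR the entire volume is at exit conditions, so r_N = 0.648×1.422^2 = 1.310 and r_P = 0.232×1.422^1.5 = 0.3933.
Overall selectivity = C_N/C_P = r_Nτ/(r_Pτ) = r_N/r_P = 3.33.

3.33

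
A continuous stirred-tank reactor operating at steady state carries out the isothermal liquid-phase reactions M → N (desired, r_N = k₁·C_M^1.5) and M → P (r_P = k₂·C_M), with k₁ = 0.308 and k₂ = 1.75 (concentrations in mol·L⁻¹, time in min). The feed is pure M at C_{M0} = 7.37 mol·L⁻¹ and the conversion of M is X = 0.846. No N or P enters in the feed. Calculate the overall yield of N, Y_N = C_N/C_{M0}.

Exit C_M = C_{M0}(1−X) = 7.37×0.154 = 1.135 mol·L⁻¹.
A CSTR operates uniformly at the exit composition, giving r_N = 0.3724 and r_P = 1.986 (each k·C_M^n at C_M = 1.135).
Fraction of consumed M going to N: r_N/(r_N+r_P) = 0.1579.
C_N = 0.1579·C_{M0}·X = 0.1579×7.37×0.846 = 0.984 mol·L⁻¹; Y_N = C_N/C_{M0} = 0.134.

0.134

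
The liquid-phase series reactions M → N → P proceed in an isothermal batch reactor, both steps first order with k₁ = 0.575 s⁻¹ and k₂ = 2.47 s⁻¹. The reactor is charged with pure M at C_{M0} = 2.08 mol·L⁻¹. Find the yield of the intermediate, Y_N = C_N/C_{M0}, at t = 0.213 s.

Solving the coupled first-order balances gives C_N(t) = [k₁/(k₂−k₁)]·C_{M0}·(e^(−k₁t) − e^(−k₂t)).
e^(−k₁t) = e^(−0.575×0.213) = e^(−0.1225) = 0.8847; e^(−k₂t) = e^(−0.5261) = 0.5909.
C_N = 0.575×2.08/(2.47−0.575) × (0.8847−0.5909) = 0.6311×0.2938 = 0.1854 mol·L⁻¹.
Y_N = C_N/C_{M0} = 0.1854/2.08 = 0.0892.

0.0892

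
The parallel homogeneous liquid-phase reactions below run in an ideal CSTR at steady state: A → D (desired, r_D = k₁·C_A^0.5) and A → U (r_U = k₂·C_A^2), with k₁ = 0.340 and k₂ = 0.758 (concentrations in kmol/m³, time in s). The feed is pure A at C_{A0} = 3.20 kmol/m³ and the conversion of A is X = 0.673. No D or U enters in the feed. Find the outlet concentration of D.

Exit C_A = C_{A0}(1−X) = 3.20×0.327 = 1.046 kmol/m³.
Rates in a CSTR are evaluated at the outlet concentration: r_D = 0.340×1.046^0.5 = 0.3478, r_U = 0.758×1.046^2 = 0.8300.
Fraction of consumed A going to D: r_D/(r_D+r_U) = 0.2953.
C_D = 0.2953·C_{A0}·X = 0.2953×3.20×0.673 = 0.636 kmol/m³.

0.636 kmol/m³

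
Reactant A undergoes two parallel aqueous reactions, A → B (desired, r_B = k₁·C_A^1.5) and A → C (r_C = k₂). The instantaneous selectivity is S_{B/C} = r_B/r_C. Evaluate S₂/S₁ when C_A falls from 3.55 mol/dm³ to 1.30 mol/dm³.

S_{B/C} = (k₁/k₂)·C_A^1.5, so S₂/S₁ = (C_{A,2}/C_{A,1})^1.5.
= (1.30/3.55)^1.5 = (0.3662)^1.5 = 0.222.
Selectivity toward B falls as C_A falls — high-concentration operation is favoured.

0.222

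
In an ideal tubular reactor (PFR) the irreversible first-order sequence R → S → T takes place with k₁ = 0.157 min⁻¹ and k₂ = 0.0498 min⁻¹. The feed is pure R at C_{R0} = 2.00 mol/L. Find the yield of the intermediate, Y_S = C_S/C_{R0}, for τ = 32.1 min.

0.287

For first-order series with pure R initially, C_S(τ) = k₁C_{R0}/(k₂−k₁)·(e^(−k₁τ) − e^(−k₂τ)).
e^(−k₁τ) = e^(−0.157×32.1) = e^(−5.040) = 0.006476; e^(−k₂τ) = e^(−1.599) = 0.2022.
C_S = 0.157×2.00/(0.0498−0.157) × (0.006476−0.2022) = (-2.929)×(-0.1957) = 0.5732 mol/L.
Y_S = C_S/C_{R0} = 0.5732/2.00 = 0.287.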